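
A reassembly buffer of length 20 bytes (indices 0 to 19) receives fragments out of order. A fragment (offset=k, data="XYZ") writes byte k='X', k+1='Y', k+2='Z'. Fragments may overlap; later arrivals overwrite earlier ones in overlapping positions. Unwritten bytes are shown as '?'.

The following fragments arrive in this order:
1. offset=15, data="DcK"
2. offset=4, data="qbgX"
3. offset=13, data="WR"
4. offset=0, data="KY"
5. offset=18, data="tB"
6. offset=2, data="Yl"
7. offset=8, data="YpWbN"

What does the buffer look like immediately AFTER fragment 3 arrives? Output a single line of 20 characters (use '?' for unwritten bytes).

Answer: ????qbgX?????WRDcK??

Derivation:
Fragment 1: offset=15 data="DcK" -> buffer=???????????????DcK??
Fragment 2: offset=4 data="qbgX" -> buffer=????qbgX???????DcK??
Fragment 3: offset=13 data="WR" -> buffer=????qbgX?????WRDcK??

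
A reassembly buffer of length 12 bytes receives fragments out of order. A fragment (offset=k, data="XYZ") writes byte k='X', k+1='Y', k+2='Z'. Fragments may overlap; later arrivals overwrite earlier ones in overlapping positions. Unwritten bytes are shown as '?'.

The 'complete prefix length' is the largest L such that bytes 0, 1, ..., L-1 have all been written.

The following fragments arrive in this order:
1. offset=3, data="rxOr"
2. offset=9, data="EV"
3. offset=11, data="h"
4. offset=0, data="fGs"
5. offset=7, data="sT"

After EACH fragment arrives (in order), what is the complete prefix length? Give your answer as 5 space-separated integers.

Fragment 1: offset=3 data="rxOr" -> buffer=???rxOr????? -> prefix_len=0
Fragment 2: offset=9 data="EV" -> buffer=???rxOr??EV? -> prefix_len=0
Fragment 3: offset=11 data="h" -> buffer=???rxOr??EVh -> prefix_len=0
Fragment 4: offset=0 data="fGs" -> buffer=fGsrxOr??EVh -> prefix_len=7
Fragment 5: offset=7 data="sT" -> buffer=fGsrxOrsTEVh -> prefix_len=12

Answer: 0 0 0 7 12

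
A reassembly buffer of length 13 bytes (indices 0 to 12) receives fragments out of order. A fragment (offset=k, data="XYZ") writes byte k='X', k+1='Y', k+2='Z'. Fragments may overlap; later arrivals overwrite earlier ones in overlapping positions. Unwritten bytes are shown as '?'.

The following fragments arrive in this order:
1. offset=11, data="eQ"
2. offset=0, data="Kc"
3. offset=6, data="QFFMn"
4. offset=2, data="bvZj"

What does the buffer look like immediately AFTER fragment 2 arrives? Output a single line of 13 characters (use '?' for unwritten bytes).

Fragment 1: offset=11 data="eQ" -> buffer=???????????eQ
Fragment 2: offset=0 data="Kc" -> buffer=Kc?????????eQ

Answer: Kc?????????eQ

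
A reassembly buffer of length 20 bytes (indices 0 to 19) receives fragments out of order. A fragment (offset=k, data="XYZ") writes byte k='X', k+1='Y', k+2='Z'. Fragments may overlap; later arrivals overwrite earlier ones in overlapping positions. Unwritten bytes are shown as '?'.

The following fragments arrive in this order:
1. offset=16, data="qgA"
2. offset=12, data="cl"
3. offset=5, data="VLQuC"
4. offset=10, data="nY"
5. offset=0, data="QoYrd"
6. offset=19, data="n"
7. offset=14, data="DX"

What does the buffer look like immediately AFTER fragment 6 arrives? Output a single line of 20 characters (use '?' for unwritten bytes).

Fragment 1: offset=16 data="qgA" -> buffer=????????????????qgA?
Fragment 2: offset=12 data="cl" -> buffer=????????????cl??qgA?
Fragment 3: offset=5 data="VLQuC" -> buffer=?????VLQuC??cl??qgA?
Fragment 4: offset=10 data="nY" -> buffer=?????VLQuCnYcl??qgA?
Fragment 5: offset=0 data="QoYrd" -> buffer=QoYrdVLQuCnYcl??qgA?
Fragment 6: offset=19 data="n" -> buffer=QoYrdVLQuCnYcl??qgAn

Answer: QoYrdVLQuCnYcl??qgAn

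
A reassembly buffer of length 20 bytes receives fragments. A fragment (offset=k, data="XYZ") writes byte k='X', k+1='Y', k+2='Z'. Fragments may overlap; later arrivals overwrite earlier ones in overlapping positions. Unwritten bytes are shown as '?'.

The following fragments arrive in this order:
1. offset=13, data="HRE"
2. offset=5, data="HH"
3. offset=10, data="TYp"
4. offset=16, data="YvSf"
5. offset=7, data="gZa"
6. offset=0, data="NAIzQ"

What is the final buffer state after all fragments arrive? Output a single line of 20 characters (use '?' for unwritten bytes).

Answer: NAIzQHHgZaTYpHREYvSf

Derivation:
Fragment 1: offset=13 data="HRE" -> buffer=?????????????HRE????
Fragment 2: offset=5 data="HH" -> buffer=?????HH??????HRE????
Fragment 3: offset=10 data="TYp" -> buffer=?????HH???TYpHRE????
Fragment 4: offset=16 data="YvSf" -> buffer=?????HH???TYpHREYvSf
Fragment 5: offset=7 data="gZa" -> buffer=?????HHgZaTYpHREYvSf
Fragment 6: offset=0 data="NAIzQ" -> buffer=NAIzQHHgZaTYpHREYvSf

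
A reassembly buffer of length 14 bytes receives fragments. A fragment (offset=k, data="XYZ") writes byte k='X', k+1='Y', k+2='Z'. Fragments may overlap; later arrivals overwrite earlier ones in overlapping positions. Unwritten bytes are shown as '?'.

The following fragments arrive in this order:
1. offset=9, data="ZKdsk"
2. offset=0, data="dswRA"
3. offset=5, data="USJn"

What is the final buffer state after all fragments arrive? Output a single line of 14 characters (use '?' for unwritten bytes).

Fragment 1: offset=9 data="ZKdsk" -> buffer=?????????ZKdsk
Fragment 2: offset=0 data="dswRA" -> buffer=dswRA????ZKdsk
Fragment 3: offset=5 data="USJn" -> buffer=dswRAUSJnZKdsk

Answer: dswRAUSJnZKdsk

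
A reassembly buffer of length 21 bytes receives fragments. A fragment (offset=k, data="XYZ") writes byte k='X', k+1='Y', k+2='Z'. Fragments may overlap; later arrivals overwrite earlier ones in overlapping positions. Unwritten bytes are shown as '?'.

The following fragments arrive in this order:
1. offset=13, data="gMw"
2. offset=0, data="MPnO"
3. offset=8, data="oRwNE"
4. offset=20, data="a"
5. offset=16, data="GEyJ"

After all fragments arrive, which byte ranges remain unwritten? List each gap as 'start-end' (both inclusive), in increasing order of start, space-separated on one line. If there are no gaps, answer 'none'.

Answer: 4-7

Derivation:
Fragment 1: offset=13 len=3
Fragment 2: offset=0 len=4
Fragment 3: offset=8 len=5
Fragment 4: offset=20 len=1
Fragment 5: offset=16 len=4
Gaps: 4-7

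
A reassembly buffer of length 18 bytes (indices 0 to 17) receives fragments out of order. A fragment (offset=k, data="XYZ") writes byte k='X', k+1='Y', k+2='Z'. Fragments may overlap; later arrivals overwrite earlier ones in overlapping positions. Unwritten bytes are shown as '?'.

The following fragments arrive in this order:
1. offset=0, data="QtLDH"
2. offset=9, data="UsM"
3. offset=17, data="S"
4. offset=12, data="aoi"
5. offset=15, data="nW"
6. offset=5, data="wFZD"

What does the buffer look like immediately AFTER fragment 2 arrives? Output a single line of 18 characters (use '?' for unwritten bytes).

Fragment 1: offset=0 data="QtLDH" -> buffer=QtLDH?????????????
Fragment 2: offset=9 data="UsM" -> buffer=QtLDH????UsM??????

Answer: QtLDH????UsM??????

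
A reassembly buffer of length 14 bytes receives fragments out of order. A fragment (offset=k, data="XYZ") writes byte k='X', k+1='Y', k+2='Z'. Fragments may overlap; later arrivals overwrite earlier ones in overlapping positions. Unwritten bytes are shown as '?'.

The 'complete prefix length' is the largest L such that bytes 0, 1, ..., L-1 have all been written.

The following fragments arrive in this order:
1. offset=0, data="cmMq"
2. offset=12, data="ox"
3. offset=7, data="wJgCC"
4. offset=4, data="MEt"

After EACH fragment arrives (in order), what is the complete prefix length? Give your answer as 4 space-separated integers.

Fragment 1: offset=0 data="cmMq" -> buffer=cmMq?????????? -> prefix_len=4
Fragment 2: offset=12 data="ox" -> buffer=cmMq????????ox -> prefix_len=4
Fragment 3: offset=7 data="wJgCC" -> buffer=cmMq???wJgCCox -> prefix_len=4
Fragment 4: offset=4 data="MEt" -> buffer=cmMqMEtwJgCCox -> prefix_len=14

Answer: 4 4 4 14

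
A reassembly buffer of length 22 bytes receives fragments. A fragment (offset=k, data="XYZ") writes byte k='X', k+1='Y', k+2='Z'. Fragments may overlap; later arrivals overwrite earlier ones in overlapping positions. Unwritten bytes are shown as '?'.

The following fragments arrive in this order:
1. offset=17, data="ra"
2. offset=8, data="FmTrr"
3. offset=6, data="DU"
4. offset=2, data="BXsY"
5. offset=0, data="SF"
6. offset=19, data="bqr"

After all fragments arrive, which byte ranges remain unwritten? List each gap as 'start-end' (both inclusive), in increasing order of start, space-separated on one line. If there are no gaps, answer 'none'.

Answer: 13-16

Derivation:
Fragment 1: offset=17 len=2
Fragment 2: offset=8 len=5
Fragment 3: offset=6 len=2
Fragment 4: offset=2 len=4
Fragment 5: offset=0 len=2
Fragment 6: offset=19 len=3
Gaps: 13-16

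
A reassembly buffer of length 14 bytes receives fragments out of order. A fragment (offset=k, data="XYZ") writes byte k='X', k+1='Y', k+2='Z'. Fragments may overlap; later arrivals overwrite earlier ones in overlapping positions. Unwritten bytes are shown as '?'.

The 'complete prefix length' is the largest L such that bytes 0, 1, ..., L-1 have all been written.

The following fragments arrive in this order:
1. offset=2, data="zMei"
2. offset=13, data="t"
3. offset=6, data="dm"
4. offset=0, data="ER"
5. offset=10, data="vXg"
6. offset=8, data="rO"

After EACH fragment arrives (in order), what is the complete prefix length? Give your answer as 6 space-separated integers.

Answer: 0 0 0 8 8 14

Derivation:
Fragment 1: offset=2 data="zMei" -> buffer=??zMei???????? -> prefix_len=0
Fragment 2: offset=13 data="t" -> buffer=??zMei???????t -> prefix_len=0
Fragment 3: offset=6 data="dm" -> buffer=??zMeidm?????t -> prefix_len=0
Fragment 4: offset=0 data="ER" -> buffer=ERzMeidm?????t -> prefix_len=8
Fragment 5: offset=10 data="vXg" -> buffer=ERzMeidm??vXgt -> prefix_len=8
Fragment 6: offset=8 data="rO" -> buffer=ERzMeidmrOvXgt -> prefix_len=14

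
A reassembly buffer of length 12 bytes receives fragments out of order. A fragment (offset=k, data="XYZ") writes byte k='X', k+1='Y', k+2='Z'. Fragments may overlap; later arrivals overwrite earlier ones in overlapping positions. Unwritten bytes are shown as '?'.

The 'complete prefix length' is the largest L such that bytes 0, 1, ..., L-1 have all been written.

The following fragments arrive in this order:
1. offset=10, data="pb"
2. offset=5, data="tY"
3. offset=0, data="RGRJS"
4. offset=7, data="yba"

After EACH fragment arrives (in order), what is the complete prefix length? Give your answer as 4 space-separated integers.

Fragment 1: offset=10 data="pb" -> buffer=??????????pb -> prefix_len=0
Fragment 2: offset=5 data="tY" -> buffer=?????tY???pb -> prefix_len=0
Fragment 3: offset=0 data="RGRJS" -> buffer=RGRJStY???pb -> prefix_len=7
Fragment 4: offset=7 data="yba" -> buffer=RGRJStYybapb -> prefix_len=12

Answer: 0 0 7 12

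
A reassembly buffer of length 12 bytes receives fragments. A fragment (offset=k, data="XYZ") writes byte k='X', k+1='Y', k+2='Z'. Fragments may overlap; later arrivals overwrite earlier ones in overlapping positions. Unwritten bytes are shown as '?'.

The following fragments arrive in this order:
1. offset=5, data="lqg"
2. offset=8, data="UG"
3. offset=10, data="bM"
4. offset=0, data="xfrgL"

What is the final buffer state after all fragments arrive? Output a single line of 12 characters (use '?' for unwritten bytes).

Answer: xfrgLlqgUGbM

Derivation:
Fragment 1: offset=5 data="lqg" -> buffer=?????lqg????
Fragment 2: offset=8 data="UG" -> buffer=?????lqgUG??
Fragment 3: offset=10 data="bM" -> buffer=?????lqgUGbM
Fragment 4: offset=0 data="xfrgL" -> buffer=xfrgLlqgUGbM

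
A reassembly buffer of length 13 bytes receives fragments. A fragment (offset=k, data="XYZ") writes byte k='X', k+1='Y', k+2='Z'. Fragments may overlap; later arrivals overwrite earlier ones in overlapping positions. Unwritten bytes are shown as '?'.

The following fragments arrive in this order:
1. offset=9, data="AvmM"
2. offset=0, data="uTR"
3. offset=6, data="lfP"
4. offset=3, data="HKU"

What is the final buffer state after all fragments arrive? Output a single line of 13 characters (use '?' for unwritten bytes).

Answer: uTRHKUlfPAvmM

Derivation:
Fragment 1: offset=9 data="AvmM" -> buffer=?????????AvmM
Fragment 2: offset=0 data="uTR" -> buffer=uTR??????AvmM
Fragment 3: offset=6 data="lfP" -> buffer=uTR???lfPAvmM
Fragment 4: offset=3 data="HKU" -> buffer=uTRHKUlfPAvmM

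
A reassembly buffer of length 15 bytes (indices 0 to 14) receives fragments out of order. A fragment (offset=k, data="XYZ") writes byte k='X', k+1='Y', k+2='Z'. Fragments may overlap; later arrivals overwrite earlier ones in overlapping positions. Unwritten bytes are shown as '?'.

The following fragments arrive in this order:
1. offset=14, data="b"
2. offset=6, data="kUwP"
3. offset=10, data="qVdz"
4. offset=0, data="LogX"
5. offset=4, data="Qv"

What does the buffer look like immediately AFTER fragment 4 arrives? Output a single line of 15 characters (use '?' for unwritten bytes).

Fragment 1: offset=14 data="b" -> buffer=??????????????b
Fragment 2: offset=6 data="kUwP" -> buffer=??????kUwP????b
Fragment 3: offset=10 data="qVdz" -> buffer=??????kUwPqVdzb
Fragment 4: offset=0 data="LogX" -> buffer=LogX??kUwPqVdzb

Answer: LogX??kUwPqVdzb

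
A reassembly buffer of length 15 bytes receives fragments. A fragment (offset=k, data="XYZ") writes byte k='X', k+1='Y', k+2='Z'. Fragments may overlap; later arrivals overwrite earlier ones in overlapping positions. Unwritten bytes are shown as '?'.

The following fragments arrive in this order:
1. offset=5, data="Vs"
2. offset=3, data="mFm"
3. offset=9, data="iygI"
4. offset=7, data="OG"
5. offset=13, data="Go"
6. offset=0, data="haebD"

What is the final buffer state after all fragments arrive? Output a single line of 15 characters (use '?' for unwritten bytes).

Fragment 1: offset=5 data="Vs" -> buffer=?????Vs????????
Fragment 2: offset=3 data="mFm" -> buffer=???mFms????????
Fragment 3: offset=9 data="iygI" -> buffer=???mFms??iygI??
Fragment 4: offset=7 data="OG" -> buffer=???mFmsOGiygI??
Fragment 5: offset=13 data="Go" -> buffer=???mFmsOGiygIGo
Fragment 6: offset=0 data="haebD" -> buffer=haebDmsOGiygIGo

Answer: haebDmsOGiygIGo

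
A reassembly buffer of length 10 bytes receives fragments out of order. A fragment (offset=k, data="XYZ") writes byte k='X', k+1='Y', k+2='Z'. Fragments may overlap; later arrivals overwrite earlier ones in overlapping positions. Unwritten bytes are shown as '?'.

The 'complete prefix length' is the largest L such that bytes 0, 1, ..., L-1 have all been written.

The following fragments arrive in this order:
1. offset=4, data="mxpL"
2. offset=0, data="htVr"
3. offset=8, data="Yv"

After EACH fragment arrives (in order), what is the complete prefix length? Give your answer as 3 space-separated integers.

Answer: 0 8 10

Derivation:
Fragment 1: offset=4 data="mxpL" -> buffer=????mxpL?? -> prefix_len=0
Fragment 2: offset=0 data="htVr" -> buffer=htVrmxpL?? -> prefix_len=8
Fragment 3: offset=8 data="Yv" -> buffer=htVrmxpLYv -> prefix_len=10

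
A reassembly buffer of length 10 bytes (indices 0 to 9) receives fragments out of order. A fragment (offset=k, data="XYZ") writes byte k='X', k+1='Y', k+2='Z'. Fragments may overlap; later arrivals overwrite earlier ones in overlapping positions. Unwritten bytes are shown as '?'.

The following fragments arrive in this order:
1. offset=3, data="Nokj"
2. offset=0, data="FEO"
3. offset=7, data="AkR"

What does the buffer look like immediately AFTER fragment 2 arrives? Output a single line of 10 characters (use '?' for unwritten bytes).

Fragment 1: offset=3 data="Nokj" -> buffer=???Nokj???
Fragment 2: offset=0 data="FEO" -> buffer=FEONokj???

Answer: FEONokj???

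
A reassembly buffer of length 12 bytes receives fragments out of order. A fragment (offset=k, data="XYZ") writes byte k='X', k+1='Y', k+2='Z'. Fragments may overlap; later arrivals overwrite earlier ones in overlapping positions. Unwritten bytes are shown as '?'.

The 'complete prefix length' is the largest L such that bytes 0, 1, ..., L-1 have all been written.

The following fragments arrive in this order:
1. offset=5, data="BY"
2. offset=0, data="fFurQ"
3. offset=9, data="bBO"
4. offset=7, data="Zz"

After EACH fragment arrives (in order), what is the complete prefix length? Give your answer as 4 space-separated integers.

Answer: 0 7 7 12

Derivation:
Fragment 1: offset=5 data="BY" -> buffer=?????BY????? -> prefix_len=0
Fragment 2: offset=0 data="fFurQ" -> buffer=fFurQBY????? -> prefix_len=7
Fragment 3: offset=9 data="bBO" -> buffer=fFurQBY??bBO -> prefix_len=7
Fragment 4: offset=7 data="Zz" -> buffer=fFurQBYZzbBO -> prefix_len=12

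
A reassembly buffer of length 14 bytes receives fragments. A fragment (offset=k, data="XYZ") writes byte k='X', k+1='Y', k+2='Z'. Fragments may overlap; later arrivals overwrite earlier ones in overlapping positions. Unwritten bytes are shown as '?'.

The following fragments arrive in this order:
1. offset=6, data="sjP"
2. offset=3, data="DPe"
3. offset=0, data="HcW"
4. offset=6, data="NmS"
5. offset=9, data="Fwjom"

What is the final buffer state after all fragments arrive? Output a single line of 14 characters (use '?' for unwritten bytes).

Answer: HcWDPeNmSFwjom

Derivation:
Fragment 1: offset=6 data="sjP" -> buffer=??????sjP?????
Fragment 2: offset=3 data="DPe" -> buffer=???DPesjP?????
Fragment 3: offset=0 data="HcW" -> buffer=HcWDPesjP?????
Fragment 4: offset=6 data="NmS" -> buffer=HcWDPeNmS?????
Fragment 5: offset=9 data="Fwjom" -> buffer=HcWDPeNmSFwjom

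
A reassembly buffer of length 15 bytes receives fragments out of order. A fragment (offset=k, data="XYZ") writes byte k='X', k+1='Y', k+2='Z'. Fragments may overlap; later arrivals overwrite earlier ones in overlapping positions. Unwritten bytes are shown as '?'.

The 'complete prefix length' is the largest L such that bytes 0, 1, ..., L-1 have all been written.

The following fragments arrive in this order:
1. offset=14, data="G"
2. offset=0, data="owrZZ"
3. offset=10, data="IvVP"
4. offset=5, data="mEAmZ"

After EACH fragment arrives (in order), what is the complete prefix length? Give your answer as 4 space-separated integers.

Answer: 0 5 5 15

Derivation:
Fragment 1: offset=14 data="G" -> buffer=??????????????G -> prefix_len=0
Fragment 2: offset=0 data="owrZZ" -> buffer=owrZZ?????????G -> prefix_len=5
Fragment 3: offset=10 data="IvVP" -> buffer=owrZZ?????IvVPG -> prefix_len=5
Fragment 4: offset=5 data="mEAmZ" -> buffer=owrZZmEAmZIvVPG -> prefix_len=15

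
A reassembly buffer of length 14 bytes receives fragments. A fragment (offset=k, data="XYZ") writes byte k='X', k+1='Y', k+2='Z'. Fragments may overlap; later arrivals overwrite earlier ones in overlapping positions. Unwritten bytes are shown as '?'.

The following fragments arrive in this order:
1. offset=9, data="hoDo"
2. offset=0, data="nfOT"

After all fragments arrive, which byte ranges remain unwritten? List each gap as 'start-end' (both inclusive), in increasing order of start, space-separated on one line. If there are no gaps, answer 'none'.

Answer: 4-8 13-13

Derivation:
Fragment 1: offset=9 len=4
Fragment 2: offset=0 len=4
Gaps: 4-8 13-13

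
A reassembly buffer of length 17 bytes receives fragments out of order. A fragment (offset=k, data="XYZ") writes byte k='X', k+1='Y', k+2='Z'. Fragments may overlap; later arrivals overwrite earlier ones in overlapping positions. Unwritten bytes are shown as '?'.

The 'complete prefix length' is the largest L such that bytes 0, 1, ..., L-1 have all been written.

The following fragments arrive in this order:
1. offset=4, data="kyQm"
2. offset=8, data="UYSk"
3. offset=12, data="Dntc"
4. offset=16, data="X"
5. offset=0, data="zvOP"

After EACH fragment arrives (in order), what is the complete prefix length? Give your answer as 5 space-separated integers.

Fragment 1: offset=4 data="kyQm" -> buffer=????kyQm????????? -> prefix_len=0
Fragment 2: offset=8 data="UYSk" -> buffer=????kyQmUYSk????? -> prefix_len=0
Fragment 3: offset=12 data="Dntc" -> buffer=????kyQmUYSkDntc? -> prefix_len=0
Fragment 4: offset=16 data="X" -> buffer=????kyQmUYSkDntcX -> prefix_len=0
Fragment 5: offset=0 data="zvOP" -> buffer=zvOPkyQmUYSkDntcX -> prefix_len=17

Answer: 0 0 0 0 17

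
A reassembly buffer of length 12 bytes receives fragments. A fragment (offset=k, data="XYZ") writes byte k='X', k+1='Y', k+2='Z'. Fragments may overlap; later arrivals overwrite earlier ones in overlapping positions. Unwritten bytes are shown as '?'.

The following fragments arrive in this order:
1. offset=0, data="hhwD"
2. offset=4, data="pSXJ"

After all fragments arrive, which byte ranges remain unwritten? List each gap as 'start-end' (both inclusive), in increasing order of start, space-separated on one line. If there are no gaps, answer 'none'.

Fragment 1: offset=0 len=4
Fragment 2: offset=4 len=4
Gaps: 8-11

Answer: 8-11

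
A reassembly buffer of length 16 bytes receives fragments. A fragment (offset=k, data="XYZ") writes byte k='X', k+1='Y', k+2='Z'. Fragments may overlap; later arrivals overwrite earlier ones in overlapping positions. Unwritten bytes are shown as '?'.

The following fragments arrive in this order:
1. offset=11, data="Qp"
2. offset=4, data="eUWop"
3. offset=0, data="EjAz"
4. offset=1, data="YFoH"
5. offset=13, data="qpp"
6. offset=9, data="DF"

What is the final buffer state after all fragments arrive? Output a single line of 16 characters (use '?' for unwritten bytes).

Fragment 1: offset=11 data="Qp" -> buffer=???????????Qp???
Fragment 2: offset=4 data="eUWop" -> buffer=????eUWop??Qp???
Fragment 3: offset=0 data="EjAz" -> buffer=EjAzeUWop??Qp???
Fragment 4: offset=1 data="YFoH" -> buffer=EYFoHUWop??Qp???
Fragment 5: offset=13 data="qpp" -> buffer=EYFoHUWop??Qpqpp
Fragment 6: offset=9 data="DF" -> buffer=EYFoHUWopDFQpqpp

Answer: EYFoHUWopDFQpqpp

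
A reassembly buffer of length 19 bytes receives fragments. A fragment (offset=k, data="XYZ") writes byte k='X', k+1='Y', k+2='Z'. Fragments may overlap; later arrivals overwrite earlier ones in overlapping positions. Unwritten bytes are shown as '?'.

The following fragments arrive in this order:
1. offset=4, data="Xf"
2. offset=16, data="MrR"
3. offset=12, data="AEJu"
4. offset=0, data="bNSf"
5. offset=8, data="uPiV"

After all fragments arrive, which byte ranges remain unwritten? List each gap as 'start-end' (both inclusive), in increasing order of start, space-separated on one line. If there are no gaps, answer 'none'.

Fragment 1: offset=4 len=2
Fragment 2: offset=16 len=3
Fragment 3: offset=12 len=4
Fragment 4: offset=0 len=4
Fragment 5: offset=8 len=4
Gaps: 6-7

Answer: 6-7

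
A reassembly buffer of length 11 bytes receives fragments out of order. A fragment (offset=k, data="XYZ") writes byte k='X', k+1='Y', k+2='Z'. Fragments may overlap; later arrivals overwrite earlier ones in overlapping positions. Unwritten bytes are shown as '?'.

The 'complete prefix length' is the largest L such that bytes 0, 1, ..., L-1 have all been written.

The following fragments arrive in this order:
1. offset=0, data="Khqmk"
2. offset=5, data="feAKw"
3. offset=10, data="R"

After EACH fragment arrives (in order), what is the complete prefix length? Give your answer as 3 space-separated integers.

Answer: 5 10 11

Derivation:
Fragment 1: offset=0 data="Khqmk" -> buffer=Khqmk?????? -> prefix_len=5
Fragment 2: offset=5 data="feAKw" -> buffer=KhqmkfeAKw? -> prefix_len=10
Fragment 3: offset=10 data="R" -> buffer=KhqmkfeAKwR -> prefix_len=11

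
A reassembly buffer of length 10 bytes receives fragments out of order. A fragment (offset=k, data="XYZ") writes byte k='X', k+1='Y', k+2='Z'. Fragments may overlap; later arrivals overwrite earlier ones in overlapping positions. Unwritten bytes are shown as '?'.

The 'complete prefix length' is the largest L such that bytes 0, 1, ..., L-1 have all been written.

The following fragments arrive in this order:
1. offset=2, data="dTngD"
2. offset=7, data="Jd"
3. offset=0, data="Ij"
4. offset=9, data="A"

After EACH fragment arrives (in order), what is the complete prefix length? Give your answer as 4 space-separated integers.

Answer: 0 0 9 10

Derivation:
Fragment 1: offset=2 data="dTngD" -> buffer=??dTngD??? -> prefix_len=0
Fragment 2: offset=7 data="Jd" -> buffer=??dTngDJd? -> prefix_len=0
Fragment 3: offset=0 data="Ij" -> buffer=IjdTngDJd? -> prefix_len=9
Fragment 4: offset=9 data="A" -> buffer=IjdTngDJdA -> prefix_len=10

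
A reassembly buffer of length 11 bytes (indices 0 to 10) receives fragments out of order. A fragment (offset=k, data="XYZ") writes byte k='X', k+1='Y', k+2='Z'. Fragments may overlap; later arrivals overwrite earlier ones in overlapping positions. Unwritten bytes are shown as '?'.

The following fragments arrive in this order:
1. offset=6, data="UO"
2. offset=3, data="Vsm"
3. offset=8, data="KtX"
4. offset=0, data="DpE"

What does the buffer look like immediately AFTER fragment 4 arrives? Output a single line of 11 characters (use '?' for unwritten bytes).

Answer: DpEVsmUOKtX

Derivation:
Fragment 1: offset=6 data="UO" -> buffer=??????UO???
Fragment 2: offset=3 data="Vsm" -> buffer=???VsmUO???
Fragment 3: offset=8 data="KtX" -> buffer=???VsmUOKtX
Fragment 4: offset=0 data="DpE" -> buffer=DpEVsmUOKtX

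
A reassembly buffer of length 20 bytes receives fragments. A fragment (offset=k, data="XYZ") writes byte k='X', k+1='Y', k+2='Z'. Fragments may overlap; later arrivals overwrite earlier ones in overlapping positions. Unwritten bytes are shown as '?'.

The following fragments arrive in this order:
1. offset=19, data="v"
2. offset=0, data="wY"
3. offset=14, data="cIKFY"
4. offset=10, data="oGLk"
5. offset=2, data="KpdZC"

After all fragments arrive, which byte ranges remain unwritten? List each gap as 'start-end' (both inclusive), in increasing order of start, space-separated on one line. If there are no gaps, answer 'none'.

Fragment 1: offset=19 len=1
Fragment 2: offset=0 len=2
Fragment 3: offset=14 len=5
Fragment 4: offset=10 len=4
Fragment 5: offset=2 len=5
Gaps: 7-9

Answer: 7-9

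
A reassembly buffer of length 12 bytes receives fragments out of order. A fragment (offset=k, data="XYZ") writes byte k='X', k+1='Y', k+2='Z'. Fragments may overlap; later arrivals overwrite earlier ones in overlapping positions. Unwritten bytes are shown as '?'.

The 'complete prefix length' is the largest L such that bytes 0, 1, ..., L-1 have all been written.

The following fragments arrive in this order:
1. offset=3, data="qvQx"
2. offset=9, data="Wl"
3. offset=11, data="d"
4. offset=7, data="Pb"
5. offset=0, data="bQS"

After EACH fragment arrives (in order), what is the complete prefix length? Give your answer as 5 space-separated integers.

Answer: 0 0 0 0 12

Derivation:
Fragment 1: offset=3 data="qvQx" -> buffer=???qvQx????? -> prefix_len=0
Fragment 2: offset=9 data="Wl" -> buffer=???qvQx??Wl? -> prefix_len=0
Fragment 3: offset=11 data="d" -> buffer=???qvQx??Wld -> prefix_len=0
Fragment 4: offset=7 data="Pb" -> buffer=???qvQxPbWld -> prefix_len=0
Fragment 5: offset=0 data="bQS" -> buffer=bQSqvQxPbWld -> prefix_len=12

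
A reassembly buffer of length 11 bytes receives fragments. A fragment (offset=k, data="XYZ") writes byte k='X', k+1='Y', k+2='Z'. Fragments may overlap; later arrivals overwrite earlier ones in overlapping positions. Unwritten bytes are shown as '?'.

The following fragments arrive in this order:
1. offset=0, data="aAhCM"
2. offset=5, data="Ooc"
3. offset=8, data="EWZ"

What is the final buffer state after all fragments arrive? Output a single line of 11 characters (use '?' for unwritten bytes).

Answer: aAhCMOocEWZ

Derivation:
Fragment 1: offset=0 data="aAhCM" -> buffer=aAhCM??????
Fragment 2: offset=5 data="Ooc" -> buffer=aAhCMOoc???
Fragment 3: offset=8 data="EWZ" -> buffer=aAhCMOocEWZ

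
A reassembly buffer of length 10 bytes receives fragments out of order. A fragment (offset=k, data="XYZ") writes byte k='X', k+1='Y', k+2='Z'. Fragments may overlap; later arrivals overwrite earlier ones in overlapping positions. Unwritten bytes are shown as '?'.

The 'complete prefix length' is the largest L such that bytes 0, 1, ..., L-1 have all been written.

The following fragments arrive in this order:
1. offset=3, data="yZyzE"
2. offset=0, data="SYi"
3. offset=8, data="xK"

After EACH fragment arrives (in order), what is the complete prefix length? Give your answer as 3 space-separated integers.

Answer: 0 8 10

Derivation:
Fragment 1: offset=3 data="yZyzE" -> buffer=???yZyzE?? -> prefix_len=0
Fragment 2: offset=0 data="SYi" -> buffer=SYiyZyzE?? -> prefix_len=8
Fragment 3: offset=8 data="xK" -> buffer=SYiyZyzExK -> prefix_len=10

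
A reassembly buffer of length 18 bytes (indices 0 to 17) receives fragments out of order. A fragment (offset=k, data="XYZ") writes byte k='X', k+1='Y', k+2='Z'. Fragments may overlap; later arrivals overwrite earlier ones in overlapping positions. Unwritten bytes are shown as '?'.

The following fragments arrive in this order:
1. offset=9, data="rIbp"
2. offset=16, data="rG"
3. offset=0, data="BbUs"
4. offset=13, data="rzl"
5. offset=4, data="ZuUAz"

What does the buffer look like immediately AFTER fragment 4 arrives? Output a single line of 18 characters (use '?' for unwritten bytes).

Fragment 1: offset=9 data="rIbp" -> buffer=?????????rIbp?????
Fragment 2: offset=16 data="rG" -> buffer=?????????rIbp???rG
Fragment 3: offset=0 data="BbUs" -> buffer=BbUs?????rIbp???rG
Fragment 4: offset=13 data="rzl" -> buffer=BbUs?????rIbprzlrG

Answer: BbUs?????rIbprzlrG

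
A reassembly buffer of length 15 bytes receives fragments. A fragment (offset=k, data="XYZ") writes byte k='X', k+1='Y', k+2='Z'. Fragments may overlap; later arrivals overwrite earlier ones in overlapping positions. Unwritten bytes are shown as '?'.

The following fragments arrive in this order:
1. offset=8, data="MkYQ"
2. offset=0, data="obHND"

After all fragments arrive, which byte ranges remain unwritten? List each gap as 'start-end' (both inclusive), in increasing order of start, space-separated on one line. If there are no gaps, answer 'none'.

Fragment 1: offset=8 len=4
Fragment 2: offset=0 len=5
Gaps: 5-7 12-14

Answer: 5-7 12-14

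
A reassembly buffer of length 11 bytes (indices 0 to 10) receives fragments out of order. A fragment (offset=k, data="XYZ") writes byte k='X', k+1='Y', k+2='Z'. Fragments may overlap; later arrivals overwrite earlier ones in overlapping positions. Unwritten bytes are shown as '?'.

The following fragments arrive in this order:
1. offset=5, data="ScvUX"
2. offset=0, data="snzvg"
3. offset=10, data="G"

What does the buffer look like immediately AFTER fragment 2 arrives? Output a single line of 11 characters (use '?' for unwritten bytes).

Answer: snzvgScvUX?

Derivation:
Fragment 1: offset=5 data="ScvUX" -> buffer=?????ScvUX?
Fragment 2: offset=0 data="snzvg" -> buffer=snzvgScvUX?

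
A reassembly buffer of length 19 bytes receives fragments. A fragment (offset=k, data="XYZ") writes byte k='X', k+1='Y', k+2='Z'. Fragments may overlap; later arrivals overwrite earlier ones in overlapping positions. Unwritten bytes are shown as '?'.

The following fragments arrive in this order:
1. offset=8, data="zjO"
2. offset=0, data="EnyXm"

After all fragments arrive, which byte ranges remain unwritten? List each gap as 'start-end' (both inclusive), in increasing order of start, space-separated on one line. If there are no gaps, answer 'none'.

Fragment 1: offset=8 len=3
Fragment 2: offset=0 len=5
Gaps: 5-7 11-18

Answer: 5-7 11-18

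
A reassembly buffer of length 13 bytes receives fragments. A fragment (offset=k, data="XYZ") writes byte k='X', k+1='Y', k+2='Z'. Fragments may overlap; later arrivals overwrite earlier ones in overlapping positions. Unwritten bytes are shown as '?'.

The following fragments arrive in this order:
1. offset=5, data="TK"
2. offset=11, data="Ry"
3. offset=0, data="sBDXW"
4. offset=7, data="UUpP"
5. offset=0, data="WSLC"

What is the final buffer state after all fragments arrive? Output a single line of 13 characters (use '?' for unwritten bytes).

Answer: WSLCWTKUUpPRy

Derivation:
Fragment 1: offset=5 data="TK" -> buffer=?????TK??????
Fragment 2: offset=11 data="Ry" -> buffer=?????TK????Ry
Fragment 3: offset=0 data="sBDXW" -> buffer=sBDXWTK????Ry
Fragment 4: offset=7 data="UUpP" -> buffer=sBDXWTKUUpPRy
Fragment 5: offset=0 data="WSLC" -> buffer=WSLCWTKUUpPRy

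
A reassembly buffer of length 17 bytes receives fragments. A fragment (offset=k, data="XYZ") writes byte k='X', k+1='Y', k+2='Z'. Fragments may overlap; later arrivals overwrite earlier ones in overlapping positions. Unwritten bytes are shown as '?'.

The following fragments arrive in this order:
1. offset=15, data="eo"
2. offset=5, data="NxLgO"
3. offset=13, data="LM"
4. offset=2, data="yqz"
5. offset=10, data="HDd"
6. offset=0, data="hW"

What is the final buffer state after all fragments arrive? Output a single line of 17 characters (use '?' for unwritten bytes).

Answer: hWyqzNxLgOHDdLMeo

Derivation:
Fragment 1: offset=15 data="eo" -> buffer=???????????????eo
Fragment 2: offset=5 data="NxLgO" -> buffer=?????NxLgO?????eo
Fragment 3: offset=13 data="LM" -> buffer=?????NxLgO???LMeo
Fragment 4: offset=2 data="yqz" -> buffer=??yqzNxLgO???LMeo
Fragment 5: offset=10 data="HDd" -> buffer=??yqzNxLgOHDdLMeo
Fragment 6: offset=0 data="hW" -> buffer=hWyqzNxLgOHDdLMeo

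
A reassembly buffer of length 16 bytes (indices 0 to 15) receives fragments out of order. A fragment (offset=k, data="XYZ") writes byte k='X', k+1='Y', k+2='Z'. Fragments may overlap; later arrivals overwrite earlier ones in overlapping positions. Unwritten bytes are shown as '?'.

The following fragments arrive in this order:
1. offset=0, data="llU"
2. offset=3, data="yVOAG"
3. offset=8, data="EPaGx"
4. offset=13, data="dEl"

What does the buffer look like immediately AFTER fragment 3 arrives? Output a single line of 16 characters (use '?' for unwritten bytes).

Answer: llUyVOAGEPaGx???

Derivation:
Fragment 1: offset=0 data="llU" -> buffer=llU?????????????
Fragment 2: offset=3 data="yVOAG" -> buffer=llUyVOAG????????
Fragment 3: offset=8 data="EPaGx" -> buffer=llUyVOAGEPaGx???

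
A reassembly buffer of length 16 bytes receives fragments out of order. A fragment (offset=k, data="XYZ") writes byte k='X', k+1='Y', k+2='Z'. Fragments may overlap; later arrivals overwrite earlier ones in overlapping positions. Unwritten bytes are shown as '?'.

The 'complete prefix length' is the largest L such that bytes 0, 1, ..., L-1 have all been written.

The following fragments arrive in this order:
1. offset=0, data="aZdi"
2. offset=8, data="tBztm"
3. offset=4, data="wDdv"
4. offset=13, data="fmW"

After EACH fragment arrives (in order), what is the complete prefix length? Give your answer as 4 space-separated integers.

Answer: 4 4 13 16

Derivation:
Fragment 1: offset=0 data="aZdi" -> buffer=aZdi???????????? -> prefix_len=4
Fragment 2: offset=8 data="tBztm" -> buffer=aZdi????tBztm??? -> prefix_len=4
Fragment 3: offset=4 data="wDdv" -> buffer=aZdiwDdvtBztm??? -> prefix_len=13
Fragment 4: offset=13 data="fmW" -> buffer=aZdiwDdvtBztmfmW -> prefix_len=16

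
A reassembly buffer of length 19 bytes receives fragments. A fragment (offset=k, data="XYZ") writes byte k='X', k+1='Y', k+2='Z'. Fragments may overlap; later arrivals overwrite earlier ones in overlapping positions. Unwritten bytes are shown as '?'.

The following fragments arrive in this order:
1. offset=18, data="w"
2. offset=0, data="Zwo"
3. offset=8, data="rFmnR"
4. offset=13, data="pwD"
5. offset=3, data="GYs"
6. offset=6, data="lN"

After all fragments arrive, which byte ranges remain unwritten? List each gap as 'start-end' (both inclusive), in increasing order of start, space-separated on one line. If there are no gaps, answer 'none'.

Answer: 16-17

Derivation:
Fragment 1: offset=18 len=1
Fragment 2: offset=0 len=3
Fragment 3: offset=8 len=5
Fragment 4: offset=13 len=3
Fragment 5: offset=3 len=3
Fragment 6: offset=6 len=2
Gaps: 16-17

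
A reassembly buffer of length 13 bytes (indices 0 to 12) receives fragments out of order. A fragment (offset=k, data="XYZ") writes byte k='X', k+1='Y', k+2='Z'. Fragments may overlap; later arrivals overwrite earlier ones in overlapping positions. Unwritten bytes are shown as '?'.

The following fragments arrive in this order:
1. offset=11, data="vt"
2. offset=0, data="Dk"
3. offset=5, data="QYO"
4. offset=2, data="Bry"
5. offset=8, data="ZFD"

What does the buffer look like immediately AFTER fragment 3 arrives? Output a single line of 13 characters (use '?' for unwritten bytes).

Fragment 1: offset=11 data="vt" -> buffer=???????????vt
Fragment 2: offset=0 data="Dk" -> buffer=Dk?????????vt
Fragment 3: offset=5 data="QYO" -> buffer=Dk???QYO???vt

Answer: Dk???QYO???vt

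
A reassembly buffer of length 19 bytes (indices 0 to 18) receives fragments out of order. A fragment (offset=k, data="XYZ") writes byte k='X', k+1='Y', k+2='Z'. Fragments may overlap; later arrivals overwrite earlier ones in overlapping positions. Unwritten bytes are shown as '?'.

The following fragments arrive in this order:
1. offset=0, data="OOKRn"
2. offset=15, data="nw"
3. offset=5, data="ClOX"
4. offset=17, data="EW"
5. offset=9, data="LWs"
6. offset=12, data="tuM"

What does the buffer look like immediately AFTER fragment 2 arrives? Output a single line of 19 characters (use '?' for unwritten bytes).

Answer: OOKRn??????????nw??

Derivation:
Fragment 1: offset=0 data="OOKRn" -> buffer=OOKRn??????????????
Fragment 2: offset=15 data="nw" -> buffer=OOKRn??????????nw??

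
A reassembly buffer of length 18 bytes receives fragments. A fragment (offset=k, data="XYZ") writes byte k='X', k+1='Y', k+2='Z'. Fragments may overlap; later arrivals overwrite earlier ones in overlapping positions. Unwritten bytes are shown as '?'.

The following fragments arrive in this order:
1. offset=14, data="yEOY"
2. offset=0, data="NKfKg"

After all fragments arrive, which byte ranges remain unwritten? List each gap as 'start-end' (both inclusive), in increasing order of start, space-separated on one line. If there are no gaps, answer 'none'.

Fragment 1: offset=14 len=4
Fragment 2: offset=0 len=5
Gaps: 5-13

Answer: 5-13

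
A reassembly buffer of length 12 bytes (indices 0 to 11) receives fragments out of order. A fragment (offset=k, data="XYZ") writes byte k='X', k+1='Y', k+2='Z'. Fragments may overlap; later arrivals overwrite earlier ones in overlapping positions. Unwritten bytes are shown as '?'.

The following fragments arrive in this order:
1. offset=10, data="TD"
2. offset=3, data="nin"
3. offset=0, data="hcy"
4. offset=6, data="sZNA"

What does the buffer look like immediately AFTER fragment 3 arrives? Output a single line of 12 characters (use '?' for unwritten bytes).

Answer: hcynin????TD

Derivation:
Fragment 1: offset=10 data="TD" -> buffer=??????????TD
Fragment 2: offset=3 data="nin" -> buffer=???nin????TD
Fragment 3: offset=0 data="hcy" -> buffer=hcynin????TD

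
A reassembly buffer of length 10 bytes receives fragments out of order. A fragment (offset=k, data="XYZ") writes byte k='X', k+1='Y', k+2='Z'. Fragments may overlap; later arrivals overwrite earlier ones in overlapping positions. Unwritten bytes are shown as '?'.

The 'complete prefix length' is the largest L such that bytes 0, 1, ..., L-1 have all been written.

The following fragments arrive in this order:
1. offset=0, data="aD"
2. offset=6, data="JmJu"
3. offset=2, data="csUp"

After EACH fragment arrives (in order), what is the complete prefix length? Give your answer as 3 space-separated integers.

Answer: 2 2 10

Derivation:
Fragment 1: offset=0 data="aD" -> buffer=aD???????? -> prefix_len=2
Fragment 2: offset=6 data="JmJu" -> buffer=aD????JmJu -> prefix_len=2
Fragment 3: offset=2 data="csUp" -> buffer=aDcsUpJmJu -> prefix_len=10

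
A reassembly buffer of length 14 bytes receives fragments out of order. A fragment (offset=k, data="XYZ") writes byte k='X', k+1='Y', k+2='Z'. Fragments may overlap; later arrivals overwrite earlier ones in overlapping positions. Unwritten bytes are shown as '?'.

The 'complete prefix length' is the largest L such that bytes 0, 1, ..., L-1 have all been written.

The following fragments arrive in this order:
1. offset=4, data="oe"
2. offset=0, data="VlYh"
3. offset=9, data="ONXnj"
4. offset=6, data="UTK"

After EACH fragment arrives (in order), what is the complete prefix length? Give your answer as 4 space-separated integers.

Fragment 1: offset=4 data="oe" -> buffer=????oe???????? -> prefix_len=0
Fragment 2: offset=0 data="VlYh" -> buffer=VlYhoe???????? -> prefix_len=6
Fragment 3: offset=9 data="ONXnj" -> buffer=VlYhoe???ONXnj -> prefix_len=6
Fragment 4: offset=6 data="UTK" -> buffer=VlYhoeUTKONXnj -> prefix_len=14

Answer: 0 6 6 14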